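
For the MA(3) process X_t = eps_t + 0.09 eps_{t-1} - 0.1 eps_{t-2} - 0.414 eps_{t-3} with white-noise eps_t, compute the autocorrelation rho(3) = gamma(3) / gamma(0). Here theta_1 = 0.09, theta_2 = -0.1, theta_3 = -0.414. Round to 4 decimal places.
\rho(3) = -0.3480

For an MA(q) process with theta_0 = 1, the autocovariance is
  gamma(k) = sigma^2 * sum_{i=0..q-k} theta_i * theta_{i+k},
and rho(k) = gamma(k) / gamma(0). Sigma^2 cancels.
  numerator   = (1)*(-0.414) = -0.414.
  denominator = (1)^2 + (0.09)^2 + (-0.1)^2 + (-0.414)^2 = 1.189496.
  rho(3) = -0.414 / 1.189496 = -0.3480.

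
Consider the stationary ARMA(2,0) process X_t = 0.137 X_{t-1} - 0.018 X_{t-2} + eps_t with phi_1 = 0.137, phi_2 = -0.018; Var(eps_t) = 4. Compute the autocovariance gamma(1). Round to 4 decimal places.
\gamma(1) = 0.5484

Multiply the model equation by X_{t-k} and take expectations. With theta_0 = psi_0 = 1 and psi_j the MA(infinity) weights, this gives
  gamma(k) - sum_i phi_i gamma(k-i) = c_k,
  c_k = sigma^2 * sum_{j=k..q} theta_j psi_{j-k}   (c_k = 0 for k > q),
using gamma(-m) = gamma(m).
Pure AR (q = 0): c_0 = sigma^2 = 4, c_k = 0 for k >= 1.
Equations for k = 0, 1, 2 (AR order 2, c_2 = 0):
  (E0) gamma(0) = phi_1 gamma(1) + phi_2 gamma(2) + c_0
  (E1) gamma(1) = phi_1 gamma(0) + phi_2 gamma(1) + c_1
  (E2) gamma(2) = phi_1 gamma(1) + phi_2 gamma(0)
From (E1): gamma(1) = A gamma(0) + B with
  A = phi_1 / (1 - phi_2) = 0.137 / 1.018 = 0.134578,   B = c_1 / (1 - phi_2) = 0 / 1.018 = 0.
Insert (E2) into (E0): gamma(0) (1 - phi_2^2) = phi_1 (1 + phi_2) gamma(1) + c_0.
  phi_1 (1 + phi_2) = (0.137)(0.982) = 0.134534,   1 - phi_2^2 = 0.999676.
Replace gamma(1) by A gamma(0) + B and collect gamma(0):
  gamma(0) [0.999676 - (0.134534)(0.134578)] = c_0 = 4
  gamma(0) * 0.981571 = 4
  gamma(0) = 4 / 0.981571 = 4.075101.
  gamma(1) = A gamma(0) = (0.134578)(4.075101) = 0.548417.
Therefore gamma(1) = 0.5484 (to 4 decimal places).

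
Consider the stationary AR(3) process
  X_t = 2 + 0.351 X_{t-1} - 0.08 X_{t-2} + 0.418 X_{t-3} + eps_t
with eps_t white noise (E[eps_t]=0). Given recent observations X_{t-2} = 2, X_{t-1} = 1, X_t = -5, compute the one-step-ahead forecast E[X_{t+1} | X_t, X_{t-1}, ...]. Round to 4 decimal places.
E[X_{t+1} \mid \mathcal F_t] = 1.0010

For an AR(p) model X_t = c + sum_i phi_i X_{t-i} + eps_t, the
one-step-ahead conditional mean is
  E[X_{t+1} | X_t, ...] = c + sum_i phi_i X_{t+1-i}.
Substitute known values:
  E[X_{t+1} | ...] = 2 + (0.351) * (-5) + (-0.08) * (1) + (0.418) * (2)
                   = 1.0010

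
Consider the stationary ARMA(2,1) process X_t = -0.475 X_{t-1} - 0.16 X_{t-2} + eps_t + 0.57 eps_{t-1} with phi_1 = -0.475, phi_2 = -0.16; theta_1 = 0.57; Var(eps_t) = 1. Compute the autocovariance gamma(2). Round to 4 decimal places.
\gamma(2) = -0.1969

Multiply the model equation by X_{t-k} and take expectations. With theta_0 = psi_0 = 1 and psi_j the MA(infinity) weights, this gives
  gamma(k) - sum_i phi_i gamma(k-i) = c_k,
  c_k = sigma^2 * sum_{j=k..q} theta_j psi_{j-k}   (c_k = 0 for k > q),
using gamma(-m) = gamma(m).
psi-weights needed (psi_j = theta_j + sum_i phi_i psi_{j-i}):
  psi_1 = theta_1 + phi_1 = 0.57 + (-0.475) = 0.095
Right-hand sides:
  c_0 = sigma^2 (1 + theta_1 psi_1) = 1 * (1 + (0.57)(0.095)) = 1 * 1.05415 = 1.05415
  c_1 = sigma^2 theta_1 = 1 * (0.57) = 0.57
  c_2 = 0
Equations for k = 0, 1, 2 (AR order 2, c_2 = 0):
  (E0) gamma(0) = phi_1 gamma(1) + phi_2 gamma(2) + c_0
  (E1) gamma(1) = phi_1 gamma(0) + phi_2 gamma(1) + c_1
  (E2) gamma(2) = phi_1 gamma(1) + phi_2 gamma(0)
From (E1): gamma(1) = A gamma(0) + B with
  A = phi_1 / (1 - phi_2) = -0.475 / 1.16 = -0.409483,   B = c_1 / (1 - phi_2) = 0.57 / 1.16 = 0.491379.
Insert (E2) into (E0): gamma(0) (1 - phi_2^2) = phi_1 (1 + phi_2) gamma(1) + c_0.
  phi_1 (1 + phi_2) = (-0.475)(0.84) = -0.399,   1 - phi_2^2 = 0.9744.
Replace gamma(1) by A gamma(0) + B and collect gamma(0):
  gamma(0) [0.9744 - (-0.399)(-0.409483)] = (-0.399)(0.491379) + 1.05415
  gamma(0) * 0.811016 = 0.85809
  gamma(0) = 0.85809 / 0.811016 = 1.058042.
  gamma(1) = A gamma(0) + B = (-0.409483)(1.058042) + (0.491379) = 0.058129.
  gamma(2) = phi_1 gamma(1) + phi_2 gamma(0) = (-0.475)(0.058129) + (-0.16)(1.058042) = -0.196898.
Therefore gamma(2) = -0.1969 (to 4 decimal places).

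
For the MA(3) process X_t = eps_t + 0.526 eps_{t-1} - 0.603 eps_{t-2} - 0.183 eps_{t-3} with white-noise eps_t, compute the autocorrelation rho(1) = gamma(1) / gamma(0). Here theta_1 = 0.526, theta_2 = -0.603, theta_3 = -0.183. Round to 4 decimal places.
\rho(1) = 0.1907

For an MA(q) process with theta_0 = 1, the autocovariance is
  gamma(k) = sigma^2 * sum_{i=0..q-k} theta_i * theta_{i+k},
and rho(k) = gamma(k) / gamma(0). Sigma^2 cancels.
  numerator   = (1)*(0.526) + (0.526)*(-0.603) + (-0.603)*(-0.183) = 0.319171.
  denominator = (1)^2 + (0.526)^2 + (-0.603)^2 + (-0.183)^2 = 1.673774.
  rho(1) = 0.319171 / 1.673774 = 0.1907.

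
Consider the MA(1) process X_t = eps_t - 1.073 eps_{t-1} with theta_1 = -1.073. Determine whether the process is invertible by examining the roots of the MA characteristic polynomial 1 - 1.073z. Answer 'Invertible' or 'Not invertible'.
\text{Not invertible}

The MA(q) characteristic polynomial is P(z) = 1 - 1.073z.
Invertibility requires all roots to lie outside the unit circle, i.e. |z| > 1 for every root.
This is linear in z: 1 + (-1.073) z = 0  =>  z = -1/(-1.073) = 0.931966,  |z| = 0.931966.
Moduli of all roots: 0.9320.
All moduli strictly greater than 1? No.
Verdict: Not invertible.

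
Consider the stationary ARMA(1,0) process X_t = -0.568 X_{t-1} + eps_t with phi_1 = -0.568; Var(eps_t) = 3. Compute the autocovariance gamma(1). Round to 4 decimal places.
\gamma(1) = -2.5156

Multiply the model equation by X_{t-k} and take expectations. With theta_0 = psi_0 = 1 and psi_j the MA(infinity) weights, this gives
  gamma(k) - sum_i phi_i gamma(k-i) = c_k,
  c_k = sigma^2 * sum_{j=k..q} theta_j psi_{j-k}   (c_k = 0 for k > q),
using gamma(-m) = gamma(m).
Pure AR (q = 0): c_0 = sigma^2 = 3, c_k = 0 for k >= 1.
Equations for k = 0 and k = 1 (AR order 1):
  gamma(0) = phi_1 gamma(1) + c_0
  gamma(1) = phi_1 gamma(0) + c_1
Substituting the second into the first: gamma(0) (1 - phi_1^2) = c_0 + phi_1 c_1, so
  gamma(0) = c_0 / (1 - phi_1^2) = 3 / (1 - (-0.568)^2) = 3 / 0.677376 = 4.428855.
  gamma(1) = phi_1 gamma(0) = (-0.568)(4.428855) = -2.51559.
Therefore gamma(1) = -2.5156 (to 4 decimal places).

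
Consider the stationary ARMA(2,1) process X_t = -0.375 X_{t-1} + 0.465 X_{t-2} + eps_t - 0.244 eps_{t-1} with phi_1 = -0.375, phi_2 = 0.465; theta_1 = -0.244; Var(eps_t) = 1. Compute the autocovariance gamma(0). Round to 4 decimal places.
\gamma(0) = 3.5154

Multiply the model equation by X_{t-k} and take expectations. With theta_0 = psi_0 = 1 and psi_j the MA(infinity) weights, this gives
  gamma(k) - sum_i phi_i gamma(k-i) = c_k,
  c_k = sigma^2 * sum_{j=k..q} theta_j psi_{j-k}   (c_k = 0 for k > q),
using gamma(-m) = gamma(m).
psi-weights needed (psi_j = theta_j + sum_i phi_i psi_{j-i}):
  psi_1 = theta_1 + phi_1 = -0.244 + (-0.375) = -0.619
Right-hand sides:
  c_0 = sigma^2 (1 + theta_1 psi_1) = 1 * (1 + (-0.244)(-0.619)) = 1 * 1.151036 = 1.151036
  c_1 = sigma^2 theta_1 = 1 * (-0.244) = -0.244
  c_2 = 0
Equations for k = 0, 1, 2 (AR order 2, c_2 = 0):
  (E0) gamma(0) = phi_1 gamma(1) + phi_2 gamma(2) + c_0
  (E1) gamma(1) = phi_1 gamma(0) + phi_2 gamma(1) + c_1
  (E2) gamma(2) = phi_1 gamma(1) + phi_2 gamma(0)
From (E1): gamma(1) = A gamma(0) + B with
  A = phi_1 / (1 - phi_2) = -0.375 / 0.535 = -0.700935,   B = c_1 / (1 - phi_2) = -0.244 / 0.535 = -0.456075.
Insert (E2) into (E0): gamma(0) (1 - phi_2^2) = phi_1 (1 + phi_2) gamma(1) + c_0.
  phi_1 (1 + phi_2) = (-0.375)(1.465) = -0.549375,   1 - phi_2^2 = 0.783775.
Replace gamma(1) by A gamma(0) + B and collect gamma(0):
  gamma(0) [0.783775 - (-0.549375)(-0.700935)] = (-0.549375)(-0.456075) + 1.151036
  gamma(0) * 0.398699 = 1.401592
  gamma(0) = 1.401592 / 0.398699 = 3.515413.
Therefore gamma(0) = 3.5154 (to 4 decimal places).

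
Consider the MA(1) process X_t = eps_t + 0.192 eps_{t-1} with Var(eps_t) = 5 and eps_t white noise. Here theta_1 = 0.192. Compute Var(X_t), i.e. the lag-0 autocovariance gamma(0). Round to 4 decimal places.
\gamma(0) = 5.1843

For an MA(q) process X_t = eps_t + sum_i theta_i eps_{t-i} with
Var(eps_t) = sigma^2, the variance is
  gamma(0) = sigma^2 * (1 + sum_i theta_i^2).
  sum_i theta_i^2 = (0.192)^2 = 0.036864.
  gamma(0) = 5 * (1 + 0.036864) = 5 * 1.036864 = 5.18432, which rounds to 5.1843.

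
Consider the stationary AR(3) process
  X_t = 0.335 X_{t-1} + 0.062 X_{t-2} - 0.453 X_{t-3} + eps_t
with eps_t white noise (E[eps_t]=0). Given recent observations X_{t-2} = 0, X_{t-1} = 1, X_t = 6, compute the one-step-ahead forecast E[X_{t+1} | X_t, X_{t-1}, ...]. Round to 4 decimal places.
E[X_{t+1} \mid \mathcal F_t] = 2.0720

For an AR(p) model X_t = c + sum_i phi_i X_{t-i} + eps_t, the
one-step-ahead conditional mean is
  E[X_{t+1} | X_t, ...] = c + sum_i phi_i X_{t+1-i}.
Substitute known values:
  E[X_{t+1} | ...] = (0.335) * (6) + (0.062) * (1) + (-0.453) * (0)
                   = 2.0720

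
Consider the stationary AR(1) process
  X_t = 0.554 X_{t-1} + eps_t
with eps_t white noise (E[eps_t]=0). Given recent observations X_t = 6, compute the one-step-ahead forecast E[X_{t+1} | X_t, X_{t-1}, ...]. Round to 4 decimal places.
E[X_{t+1} \mid \mathcal F_t] = 3.3240

For an AR(p) model X_t = c + sum_i phi_i X_{t-i} + eps_t, the
one-step-ahead conditional mean is
  E[X_{t+1} | X_t, ...] = c + sum_i phi_i X_{t+1-i}.
Substitute known values:
  E[X_{t+1} | ...] = (0.554) * (6)
                   = 3.3240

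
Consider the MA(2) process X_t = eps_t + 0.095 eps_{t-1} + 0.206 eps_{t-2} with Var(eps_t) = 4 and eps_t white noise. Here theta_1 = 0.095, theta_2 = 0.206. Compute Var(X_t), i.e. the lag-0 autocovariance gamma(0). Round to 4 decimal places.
\gamma(0) = 4.2058

For an MA(q) process X_t = eps_t + sum_i theta_i eps_{t-i} with
Var(eps_t) = sigma^2, the variance is
  gamma(0) = sigma^2 * (1 + sum_i theta_i^2).
  sum_i theta_i^2 = (0.095)^2 + (0.206)^2 = 0.009025 + 0.042436 = 0.051461.
  gamma(0) = 4 * (1 + 0.051461) = 4 * 1.051461 = 4.205844, which rounds to 4.2058.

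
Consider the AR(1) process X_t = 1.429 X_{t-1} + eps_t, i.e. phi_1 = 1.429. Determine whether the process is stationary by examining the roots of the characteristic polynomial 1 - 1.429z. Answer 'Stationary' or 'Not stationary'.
\text{Not stationary}

The AR(p) characteristic polynomial is P(z) = 1 - 1.429z.
Stationarity requires all roots to lie outside the unit circle, i.e. |z| > 1 for every root.
This is linear in z: 1 + (-1.429) z = 0  =>  z = -1/(-1.429) = 0.69979,  |z| = 0.69979.
Moduli of all roots: 0.6998.
All moduli strictly greater than 1? No.
Verdict: Not stationary.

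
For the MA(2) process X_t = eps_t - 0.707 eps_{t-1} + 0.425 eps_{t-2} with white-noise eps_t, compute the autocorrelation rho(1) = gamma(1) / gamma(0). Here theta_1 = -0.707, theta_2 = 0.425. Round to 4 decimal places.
\rho(1) = -0.5995

For an MA(q) process with theta_0 = 1, the autocovariance is
  gamma(k) = sigma^2 * sum_{i=0..q-k} theta_i * theta_{i+k},
and rho(k) = gamma(k) / gamma(0). Sigma^2 cancels.
  numerator   = (1)*(-0.707) + (-0.707)*(0.425) = -1.007475.
  denominator = (1)^2 + (-0.707)^2 + (0.425)^2 = 1.680474.
  rho(1) = -1.007475 / 1.680474 = -0.5995.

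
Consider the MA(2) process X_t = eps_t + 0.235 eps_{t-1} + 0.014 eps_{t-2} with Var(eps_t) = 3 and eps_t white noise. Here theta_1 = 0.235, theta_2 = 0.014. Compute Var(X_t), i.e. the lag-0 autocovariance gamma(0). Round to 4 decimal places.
\gamma(0) = 3.1663

For an MA(q) process X_t = eps_t + sum_i theta_i eps_{t-i} with
Var(eps_t) = sigma^2, the variance is
  gamma(0) = sigma^2 * (1 + sum_i theta_i^2).
  sum_i theta_i^2 = (0.235)^2 + (0.014)^2 = 0.055225 + 0.000196 = 0.055421.
  gamma(0) = 3 * (1 + 0.055421) = 3 * 1.055421 = 3.166263, which rounds to 3.1663.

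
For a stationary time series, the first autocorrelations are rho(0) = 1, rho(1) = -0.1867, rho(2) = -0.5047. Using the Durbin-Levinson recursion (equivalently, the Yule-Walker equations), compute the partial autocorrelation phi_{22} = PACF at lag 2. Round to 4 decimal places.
\phi_{22} = -0.5590

The PACF at lag k is phi_{kk}, the last component of the solution
to the Yule-Walker system G_k phi = r_k where
  (G_k)_{ij} = rho(|i - j|), (r_k)_i = rho(i), i,j = 1..k.
Equivalently, Durbin-Levinson gives phi_{kk} iteratively:
  phi_{11} = rho(1)
  phi_{kk} = [rho(k) - sum_{j=1..k-1} phi_{k-1,j} rho(k-j)]
            / [1 - sum_{j=1..k-1} phi_{k-1,j} rho(j)],
  phi_{k,j} = phi_{k-1,j} - phi_{kk} phi_{k-1,k-j},  j = 1..k-1.
Step k = 1:
  phi_11 = rho(1) = -0.1867.
Step k = 2:
  phi_22 = [rho(2) - phi_11 rho(1)] / [1 - phi_11 rho(1)] = [-0.5047 - (-0.1867)(-0.1867)] / [1 - (-0.1867)(-0.1867)]
         = -0.53955689 / 0.96514311 = -0.559.
Therefore phi_{22} = -0.5590.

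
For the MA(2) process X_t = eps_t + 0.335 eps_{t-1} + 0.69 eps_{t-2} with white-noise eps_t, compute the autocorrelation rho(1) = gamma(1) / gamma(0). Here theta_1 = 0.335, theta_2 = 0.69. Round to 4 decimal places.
\rho(1) = 0.3564

For an MA(q) process with theta_0 = 1, the autocovariance is
  gamma(k) = sigma^2 * sum_{i=0..q-k} theta_i * theta_{i+k},
and rho(k) = gamma(k) / gamma(0). Sigma^2 cancels.
  numerator   = (1)*(0.335) + (0.335)*(0.69) = 0.56615.
  denominator = (1)^2 + (0.335)^2 + (0.69)^2 = 1.588325.
  rho(1) = 0.56615 / 1.588325 = 0.3564.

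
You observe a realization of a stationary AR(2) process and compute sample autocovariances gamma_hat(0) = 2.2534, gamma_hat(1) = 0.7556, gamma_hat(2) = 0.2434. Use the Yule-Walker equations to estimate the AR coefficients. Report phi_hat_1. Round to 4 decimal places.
\hat\phi_{1} = 0.3370

The Yule-Walker equations for an AR(p) process read, in matrix form,
  Gamma_p phi = r_p,   with   (Gamma_p)_{ij} = gamma(|i - j|),
                       (r_p)_i = gamma(i),   i,j = 1..p.
Substitute the sample gammas (Toeplitz matrix and right-hand side of size 2):
  Gamma_p = [[2.2534, 0.7556], [0.7556, 2.2534]]
  r_p     = [0.7556, 0.2434]
Written out:
  2.2534 phi_1 + 0.7556 phi_2 = 0.7556
  0.7556 phi_1 + 2.2534 phi_2 = 0.2434
Solve by Cramer's rule:
  det = gamma(0)^2 - gamma(1)^2 = (2.2534)^2 - (0.7556)^2 = 5.07781156 - 0.57093136 = 4.5068802
  phi_hat_1 = [gamma(1) gamma(0) - gamma(1) gamma(2)] / det = [(0.7556)(2.2534) - (0.7556)(0.2434)] / 4.5068802 = 1.518756 / 4.5068802 = 0.337
  phi_hat_2 = [gamma(0) gamma(2) - gamma(1)^2] / det = [(2.2534)(0.2434) - (0.7556)^2] / 4.5068802 = -0.0224538 / 4.5068802 = -0.005
So phi_hat = [0.3370, -0.0050].
Therefore phi_hat_1 = 0.3370.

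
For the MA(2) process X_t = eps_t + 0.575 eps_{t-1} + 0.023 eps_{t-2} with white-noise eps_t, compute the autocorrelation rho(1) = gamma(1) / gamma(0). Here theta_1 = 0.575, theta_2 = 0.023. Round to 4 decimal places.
\rho(1) = 0.4419

For an MA(q) process with theta_0 = 1, the autocovariance is
  gamma(k) = sigma^2 * sum_{i=0..q-k} theta_i * theta_{i+k},
and rho(k) = gamma(k) / gamma(0). Sigma^2 cancels.
  numerator   = (1)*(0.575) + (0.575)*(0.023) = 0.588225.
  denominator = (1)^2 + (0.575)^2 + (0.023)^2 = 1.331154.
  rho(1) = 0.588225 / 1.331154 = 0.4419.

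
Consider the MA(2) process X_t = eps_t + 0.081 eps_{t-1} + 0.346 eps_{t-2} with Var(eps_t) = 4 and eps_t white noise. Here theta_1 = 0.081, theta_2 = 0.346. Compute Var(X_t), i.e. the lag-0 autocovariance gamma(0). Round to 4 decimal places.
\gamma(0) = 4.5051

For an MA(q) process X_t = eps_t + sum_i theta_i eps_{t-i} with
Var(eps_t) = sigma^2, the variance is
  gamma(0) = sigma^2 * (1 + sum_i theta_i^2).
  sum_i theta_i^2 = (0.081)^2 + (0.346)^2 = 0.006561 + 0.119716 = 0.126277.
  gamma(0) = 4 * (1 + 0.126277) = 4 * 1.126277 = 4.505108, which rounds to 4.5051.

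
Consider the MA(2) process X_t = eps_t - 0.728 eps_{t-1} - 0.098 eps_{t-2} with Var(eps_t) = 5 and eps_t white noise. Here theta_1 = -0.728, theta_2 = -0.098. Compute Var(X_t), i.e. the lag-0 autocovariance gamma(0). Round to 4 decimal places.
\gamma(0) = 7.6979

For an MA(q) process X_t = eps_t + sum_i theta_i eps_{t-i} with
Var(eps_t) = sigma^2, the variance is
  gamma(0) = sigma^2 * (1 + sum_i theta_i^2).
  sum_i theta_i^2 = (-0.728)^2 + (-0.098)^2 = 0.529984 + 0.009604 = 0.539588.
  gamma(0) = 5 * (1 + 0.539588) = 5 * 1.539588 = 7.69794, which rounds to 7.6979.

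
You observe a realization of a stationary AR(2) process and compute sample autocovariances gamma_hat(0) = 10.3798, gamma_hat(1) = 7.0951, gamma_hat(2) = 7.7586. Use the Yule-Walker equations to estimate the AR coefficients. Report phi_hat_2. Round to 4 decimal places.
\hat\phi_{2} = 0.5260

The Yule-Walker equations for an AR(p) process read, in matrix form,
  Gamma_p phi = r_p,   with   (Gamma_p)_{ij} = gamma(|i - j|),
                       (r_p)_i = gamma(i),   i,j = 1..p.
Substitute the sample gammas (Toeplitz matrix and right-hand side of size 2):
  Gamma_p = [[10.3798, 7.0951], [7.0951, 10.3798]]
  r_p     = [7.0951, 7.7586]
Written out:
  10.3798 phi_1 + 7.0951 phi_2 = 7.0951
  7.0951 phi_1 + 10.3798 phi_2 = 7.7586
Solve by Cramer's rule:
  det = gamma(0)^2 - gamma(1)^2 = (10.3798)^2 - (7.0951)^2 = 107.74024804 - 50.34044401 = 57.39980403
  phi_hat_1 = [gamma(1) gamma(0) - gamma(1) gamma(2)] / det = [(7.0951)(10.3798) - (7.0951)(7.7586)] / 57.39980403 = 18.59767612 / 57.39980403 = 0.324
  phi_hat_2 = [gamma(0) gamma(2) - gamma(1)^2] / det = [(10.3798)(7.7586) - (7.0951)^2] / 57.39980403 = 30.19227227 / 57.39980403 = 0.526
So phi_hat = [0.3240, 0.5260].
Therefore phi_hat_2 = 0.5260.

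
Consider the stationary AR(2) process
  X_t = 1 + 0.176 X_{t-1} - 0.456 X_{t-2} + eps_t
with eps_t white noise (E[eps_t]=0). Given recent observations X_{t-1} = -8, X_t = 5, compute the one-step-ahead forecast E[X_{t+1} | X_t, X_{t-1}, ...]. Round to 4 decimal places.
E[X_{t+1} \mid \mathcal F_t] = 5.5280

For an AR(p) model X_t = c + sum_i phi_i X_{t-i} + eps_t, the
one-step-ahead conditional mean is
  E[X_{t+1} | X_t, ...] = c + sum_i phi_i X_{t+1-i}.
Substitute known values:
  E[X_{t+1} | ...] = 1 + (0.176) * (5) + (-0.456) * (-8)
                   = 5.5280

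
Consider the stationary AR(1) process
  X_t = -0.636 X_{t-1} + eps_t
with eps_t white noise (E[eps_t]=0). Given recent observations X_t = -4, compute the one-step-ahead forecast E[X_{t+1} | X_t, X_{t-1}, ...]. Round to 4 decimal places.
E[X_{t+1} \mid \mathcal F_t] = 2.5440

For an AR(p) model X_t = c + sum_i phi_i X_{t-i} + eps_t, the
one-step-ahead conditional mean is
  E[X_{t+1} | X_t, ...] = c + sum_i phi_i X_{t+1-i}.
Substitute known values:
  E[X_{t+1} | ...] = (-0.636) * (-4)
                   = 2.5440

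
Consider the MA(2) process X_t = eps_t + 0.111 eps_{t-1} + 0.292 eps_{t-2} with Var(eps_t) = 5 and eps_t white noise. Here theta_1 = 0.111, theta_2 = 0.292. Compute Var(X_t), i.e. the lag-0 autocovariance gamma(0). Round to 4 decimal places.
\gamma(0) = 5.4879

For an MA(q) process X_t = eps_t + sum_i theta_i eps_{t-i} with
Var(eps_t) = sigma^2, the variance is
  gamma(0) = sigma^2 * (1 + sum_i theta_i^2).
  sum_i theta_i^2 = (0.111)^2 + (0.292)^2 = 0.012321 + 0.085264 = 0.097585.
  gamma(0) = 5 * (1 + 0.097585) = 5 * 1.097585 = 5.487925, which rounds to 5.4879.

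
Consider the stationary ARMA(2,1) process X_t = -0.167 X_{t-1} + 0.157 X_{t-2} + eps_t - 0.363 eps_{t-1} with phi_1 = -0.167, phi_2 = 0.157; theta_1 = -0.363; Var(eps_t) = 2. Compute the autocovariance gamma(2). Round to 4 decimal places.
\gamma(2) = 0.6613

Multiply the model equation by X_{t-k} and take expectations. With theta_0 = psi_0 = 1 and psi_j the MA(infinity) weights, this gives
  gamma(k) - sum_i phi_i gamma(k-i) = c_k,
  c_k = sigma^2 * sum_{j=k..q} theta_j psi_{j-k}   (c_k = 0 for k > q),
using gamma(-m) = gamma(m).
psi-weights needed (psi_j = theta_j + sum_i phi_i psi_{j-i}):
  psi_1 = theta_1 + phi_1 = -0.363 + (-0.167) = -0.53
Right-hand sides:
  c_0 = sigma^2 (1 + theta_1 psi_1) = 2 * (1 + (-0.363)(-0.53)) = 2 * 1.19239 = 2.38478
  c_1 = sigma^2 theta_1 = 2 * (-0.363) = -0.726
  c_2 = 0
Equations for k = 0, 1, 2 (AR order 2, c_2 = 0):
  (E0) gamma(0) = phi_1 gamma(1) + phi_2 gamma(2) + c_0
  (E1) gamma(1) = phi_1 gamma(0) + phi_2 gamma(1) + c_1
  (E2) gamma(2) = phi_1 gamma(1) + phi_2 gamma(0)
From (E1): gamma(1) = A gamma(0) + B with
  A = phi_1 / (1 - phi_2) = -0.167 / 0.843 = -0.198102,   B = c_1 / (1 - phi_2) = -0.726 / 0.843 = -0.86121.
Insert (E2) into (E0): gamma(0) (1 - phi_2^2) = phi_1 (1 + phi_2) gamma(1) + c_0.
  phi_1 (1 + phi_2) = (-0.167)(1.157) = -0.193219,   1 - phi_2^2 = 0.975351.
Replace gamma(1) by A gamma(0) + B and collect gamma(0):
  gamma(0) [0.975351 - (-0.193219)(-0.198102)] = (-0.193219)(-0.86121) + 2.38478
  gamma(0) * 0.937074 = 2.551182
  gamma(0) = 2.551182 / 0.937074 = 2.722498.
  gamma(1) = A gamma(0) + B = (-0.198102)(2.722498) + (-0.86121) = -1.400542.
  gamma(2) = phi_1 gamma(1) + phi_2 gamma(0) = (-0.167)(-1.400542) + (0.157)(2.722498) = 0.661323.
Therefore gamma(2) = 0.6613 (to 4 decimal places).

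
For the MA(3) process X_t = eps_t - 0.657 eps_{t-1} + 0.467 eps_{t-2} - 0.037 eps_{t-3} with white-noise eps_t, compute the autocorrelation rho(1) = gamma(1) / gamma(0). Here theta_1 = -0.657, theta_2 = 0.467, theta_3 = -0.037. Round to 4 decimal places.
\rho(1) = -0.5942

For an MA(q) process with theta_0 = 1, the autocovariance is
  gamma(k) = sigma^2 * sum_{i=0..q-k} theta_i * theta_{i+k},
and rho(k) = gamma(k) / gamma(0). Sigma^2 cancels.
  numerator   = (1)*(-0.657) + (-0.657)*(0.467) + (0.467)*(-0.037) = -0.981098.
  denominator = (1)^2 + (-0.657)^2 + (0.467)^2 + (-0.037)^2 = 1.651107.
  rho(1) = -0.981098 / 1.651107 = -0.5942.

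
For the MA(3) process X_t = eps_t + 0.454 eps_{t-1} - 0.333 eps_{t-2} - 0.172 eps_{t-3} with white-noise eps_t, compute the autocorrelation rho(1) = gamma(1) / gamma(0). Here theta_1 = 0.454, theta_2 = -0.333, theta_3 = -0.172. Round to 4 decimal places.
\rho(1) = 0.2674

For an MA(q) process with theta_0 = 1, the autocovariance is
  gamma(k) = sigma^2 * sum_{i=0..q-k} theta_i * theta_{i+k},
and rho(k) = gamma(k) / gamma(0). Sigma^2 cancels.
  numerator   = (1)*(0.454) + (0.454)*(-0.333) + (-0.333)*(-0.172) = 0.360094.
  denominator = (1)^2 + (0.454)^2 + (-0.333)^2 + (-0.172)^2 = 1.346589.
  rho(1) = 0.360094 / 1.346589 = 0.2674.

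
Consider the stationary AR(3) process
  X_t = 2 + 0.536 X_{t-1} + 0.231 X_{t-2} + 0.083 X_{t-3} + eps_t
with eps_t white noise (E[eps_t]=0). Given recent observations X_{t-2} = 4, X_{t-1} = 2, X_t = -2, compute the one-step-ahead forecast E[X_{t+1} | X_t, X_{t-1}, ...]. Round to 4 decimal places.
E[X_{t+1} \mid \mathcal F_t] = 1.7220

For an AR(p) model X_t = c + sum_i phi_i X_{t-i} + eps_t, the
one-step-ahead conditional mean is
  E[X_{t+1} | X_t, ...] = c + sum_i phi_i X_{t+1-i}.
Substitute known values:
  E[X_{t+1} | ...] = 2 + (0.536) * (-2) + (0.231) * (2) + (0.083) * (4)
                   = 1.7220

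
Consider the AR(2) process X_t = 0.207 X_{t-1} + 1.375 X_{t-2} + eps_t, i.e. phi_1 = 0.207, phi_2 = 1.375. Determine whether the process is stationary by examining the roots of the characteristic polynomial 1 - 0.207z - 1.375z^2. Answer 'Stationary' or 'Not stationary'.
\text{Not stationary}

The AR(p) characteristic polynomial is P(z) = 1 - 0.207z - 1.375z^2.
Stationarity requires all roots to lie outside the unit circle, i.e. |z| > 1 for every root.
Set 1 + (-0.207) z + (-1.375) z^2 = 0, i.e. a z^2 + b z + c = 0 with a = -1.375, b = -0.207, c = 1.
Discriminant D = b^2 - 4ac = (-0.207)^2 - 4*(-1.375)*1 = 0.042849 - (-5.5) = 5.542849.
D >= 0, so the roots are real: z = (-b +/- sqrt(D)) / (2a) = (0.207 +/- 2.354326) / (-2.75).
  z_1 = (0.207 + 2.354326) / (-2.75) = -0.9314,   |z_1| = 0.9314.
  z_2 = (0.207 - 2.354326) / (-2.75) = 0.7808,   |z_2| = 0.7808.
Moduli of all roots: 0.9314, 0.7808.
All moduli strictly greater than 1? No.
Verdict: Not stationary.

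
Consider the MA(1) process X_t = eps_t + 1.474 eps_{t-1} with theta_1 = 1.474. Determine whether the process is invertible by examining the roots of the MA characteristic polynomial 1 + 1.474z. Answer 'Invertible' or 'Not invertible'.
\text{Not invertible}

The MA(q) characteristic polynomial is P(z) = 1 + 1.474z.
Invertibility requires all roots to lie outside the unit circle, i.e. |z| > 1 for every root.
This is linear in z: 1 + (1.474) z = 0  =>  z = -1/(1.474) = -0.678426,  |z| = 0.678426.
Moduli of all roots: 0.6784.
All moduli strictly greater than 1? No.
Verdict: Not invertible.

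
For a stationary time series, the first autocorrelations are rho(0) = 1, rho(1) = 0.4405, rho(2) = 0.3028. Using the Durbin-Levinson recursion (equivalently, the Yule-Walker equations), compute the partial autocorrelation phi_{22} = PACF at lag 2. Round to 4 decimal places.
\phi_{22} = 0.1349

The PACF at lag k is phi_{kk}, the last component of the solution
to the Yule-Walker system G_k phi = r_k where
  (G_k)_{ij} = rho(|i - j|), (r_k)_i = rho(i), i,j = 1..k.
Equivalently, Durbin-Levinson gives phi_{kk} iteratively:
  phi_{11} = rho(1)
  phi_{kk} = [rho(k) - sum_{j=1..k-1} phi_{k-1,j} rho(k-j)]
            / [1 - sum_{j=1..k-1} phi_{k-1,j} rho(j)],
  phi_{k,j} = phi_{k-1,j} - phi_{kk} phi_{k-1,k-j},  j = 1..k-1.
Step k = 1:
  phi_11 = rho(1) = 0.4405.
Step k = 2:
  phi_22 = [rho(2) - phi_11 rho(1)] / [1 - phi_11 rho(1)] = [0.3028 - (0.4405)(0.4405)] / [1 - (0.4405)(0.4405)]
         = 0.10875975 / 0.80595975 = 0.1349.
Therefore phi_{22} = 0.1349.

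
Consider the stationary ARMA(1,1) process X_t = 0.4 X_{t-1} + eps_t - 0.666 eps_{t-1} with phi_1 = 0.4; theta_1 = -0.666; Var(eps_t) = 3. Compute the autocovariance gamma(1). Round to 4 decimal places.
\gamma(1) = -0.6969

Multiply the model equation by X_{t-k} and take expectations. With theta_0 = psi_0 = 1 and psi_j the MA(infinity) weights, this gives
  gamma(k) - sum_i phi_i gamma(k-i) = c_k,
  c_k = sigma^2 * sum_{j=k..q} theta_j psi_{j-k}   (c_k = 0 for k > q),
using gamma(-m) = gamma(m).
psi-weights needed (psi_j = theta_j + sum_i phi_i psi_{j-i}):
  psi_1 = theta_1 + phi_1 = -0.666 + (0.4) = -0.266
Right-hand sides:
  c_0 = sigma^2 (1 + theta_1 psi_1) = 3 * (1 + (-0.666)(-0.266)) = 3 * 1.177156 = 3.531468
  c_1 = sigma^2 theta_1 = 3 * (-0.666) = -1.998
  c_2 = 0
Equations for k = 0 and k = 1 (AR order 1):
  gamma(0) = phi_1 gamma(1) + c_0
  gamma(1) = phi_1 gamma(0) + c_1
Substituting the second into the first: gamma(0) (1 - phi_1^2) = c_0 + phi_1 c_1, so
  gamma(0) = (c_0 + phi_1 c_1) / (1 - phi_1^2) = (3.531468 + (0.4)(-1.998)) / (1 - (0.4)^2) = 2.732268 / 0.84 = 3.2527.
  gamma(1) = phi_1 gamma(0) + c_1 = (0.4)(3.2527) + (-1.998) = -0.69692.
Therefore gamma(1) = -0.6969 (to 4 decimal places).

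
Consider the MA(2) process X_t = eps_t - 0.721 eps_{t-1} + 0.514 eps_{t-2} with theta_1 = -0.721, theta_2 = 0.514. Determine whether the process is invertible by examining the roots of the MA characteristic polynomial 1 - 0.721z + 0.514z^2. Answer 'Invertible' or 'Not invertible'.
\text{Invertible}

The MA(q) characteristic polynomial is P(z) = 1 - 0.721z + 0.514z^2.
Invertibility requires all roots to lie outside the unit circle, i.e. |z| > 1 for every root.
Set 1 + (-0.721) z + (0.514) z^2 = 0, i.e. a z^2 + b z + c = 0 with a = 0.514, b = -0.721, c = 1.
Discriminant D = b^2 - 4ac = (-0.721)^2 - 4*(0.514)*1 = 0.519841 - (2.056) = -1.536159.
D < 0, so the roots are the complex-conjugate pair z = (-b +/- i sqrt(-D)) / (2a) = 0.7014 +/- 1.2057i.
For a conjugate pair |z|^2 = z * conj(z) = (product of roots) = c/a = 1/(0.514) = 1.945525, so |z| = sqrt(1.945525) = 1.3948 for both roots.
Moduli of all roots: 1.3948, 1.3948.
All moduli strictly greater than 1? Yes.
Verdict: Invertible.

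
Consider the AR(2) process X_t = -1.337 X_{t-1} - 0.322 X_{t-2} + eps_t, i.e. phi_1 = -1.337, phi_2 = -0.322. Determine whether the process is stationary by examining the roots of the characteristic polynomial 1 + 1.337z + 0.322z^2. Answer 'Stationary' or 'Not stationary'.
\text{Not stationary}

The AR(p) characteristic polynomial is P(z) = 1 + 1.337z + 0.322z^2.
Stationarity requires all roots to lie outside the unit circle, i.e. |z| > 1 for every root.
Set 1 + (1.337) z + (0.322) z^2 = 0, i.e. a z^2 + b z + c = 0 with a = 0.322, b = 1.337, c = 1.
Discriminant D = b^2 - 4ac = (1.337)^2 - 4*(0.322)*1 = 1.787569 - (1.288) = 0.499569.
D >= 0, so the roots are real: z = (-b +/- sqrt(D)) / (2a) = (-1.337 +/- 0.706802) / (0.644).
  z_1 = (-1.337 + 0.706802) / (0.644) = -0.9786,   |z_1| = 0.9786.
  z_2 = (-1.337 - 0.706802) / (0.644) = -3.1736,   |z_2| = 3.1736.
Moduli of all roots: 0.9786, 3.1736.
All moduli strictly greater than 1? No.
Verdict: Not stationary.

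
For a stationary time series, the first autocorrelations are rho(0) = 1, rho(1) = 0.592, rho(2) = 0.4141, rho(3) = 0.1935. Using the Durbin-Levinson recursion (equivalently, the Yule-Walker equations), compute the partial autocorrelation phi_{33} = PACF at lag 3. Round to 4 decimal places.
\phi_{33} = -0.1331

The PACF at lag k is phi_{kk}, the last component of the solution
to the Yule-Walker system G_k phi = r_k where
  (G_k)_{ij} = rho(|i - j|), (r_k)_i = rho(i), i,j = 1..k.
Equivalently, Durbin-Levinson gives phi_{kk} iteratively:
  phi_{11} = rho(1)
  phi_{kk} = [rho(k) - sum_{j=1..k-1} phi_{k-1,j} rho(k-j)]
            / [1 - sum_{j=1..k-1} phi_{k-1,j} rho(j)],
  phi_{k,j} = phi_{k-1,j} - phi_{kk} phi_{k-1,k-j},  j = 1..k-1.
Step k = 1:
  phi_11 = rho(1) = 0.592.
Step k = 2:
  phi_22 = [rho(2) - phi_11 rho(1)] / [1 - phi_11 rho(1)] = [0.4141 - (0.592)(0.592)] / [1 - (0.592)(0.592)]
         = 0.063636 / 0.649536 = 0.097971.
  Update: phi_21 = phi_11 - phi_22 phi_11 = 0.592 - (0.097971)(0.592) = 0.534001.
Step k = 3:
  phi_33 = [rho(3) - phi_21 rho(2) - phi_22 rho(1)] / [1 - phi_21 rho(1) - phi_22 rho(2)]
    numerator   = 0.1935 - (0.534001)(0.4141) - (0.097971)(0.592) = -0.08562888
    denominator = 1 - (0.534001)(0.592) - (0.097971)(0.4141) = 0.64330149
  phi_33 = -0.08562888 / 0.64330149 = -0.1331.
Therefore phi_{33} = -0.1331.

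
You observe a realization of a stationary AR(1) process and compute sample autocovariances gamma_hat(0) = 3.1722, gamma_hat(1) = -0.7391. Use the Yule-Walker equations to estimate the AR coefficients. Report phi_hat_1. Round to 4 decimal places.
\hat\phi_{1} = -0.2330

The Yule-Walker equations for an AR(p) process read, in matrix form,
  Gamma_p phi = r_p,   with   (Gamma_p)_{ij} = gamma(|i - j|),
                       (r_p)_i = gamma(i),   i,j = 1..p.
Substitute the sample gammas (Toeplitz matrix and right-hand side of size 1):
  Gamma_p = [[3.1722]]
  r_p     = [-0.7391]
With p = 1 this is the single equation gamma(0) phi_1 = gamma(1):
  phi_hat_1 = gamma(1) / gamma(0) = -0.7391 / 3.1722 = -0.2330.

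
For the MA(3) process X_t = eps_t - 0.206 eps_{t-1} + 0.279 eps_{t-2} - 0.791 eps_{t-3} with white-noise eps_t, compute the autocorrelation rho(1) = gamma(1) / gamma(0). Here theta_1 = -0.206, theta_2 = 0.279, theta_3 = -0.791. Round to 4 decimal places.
\rho(1) = -0.2773

For an MA(q) process with theta_0 = 1, the autocovariance is
  gamma(k) = sigma^2 * sum_{i=0..q-k} theta_i * theta_{i+k},
and rho(k) = gamma(k) / gamma(0). Sigma^2 cancels.
  numerator   = (1)*(-0.206) + (-0.206)*(0.279) + (0.279)*(-0.791) = -0.484163.
  denominator = (1)^2 + (-0.206)^2 + (0.279)^2 + (-0.791)^2 = 1.745958.
  rho(1) = -0.484163 / 1.745958 = -0.2773.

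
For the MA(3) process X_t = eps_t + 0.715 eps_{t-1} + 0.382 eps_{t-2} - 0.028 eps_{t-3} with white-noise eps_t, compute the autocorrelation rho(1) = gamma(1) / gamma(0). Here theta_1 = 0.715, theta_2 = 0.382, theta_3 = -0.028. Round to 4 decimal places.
\rho(1) = 0.5895

For an MA(q) process with theta_0 = 1, the autocovariance is
  gamma(k) = sigma^2 * sum_{i=0..q-k} theta_i * theta_{i+k},
and rho(k) = gamma(k) / gamma(0). Sigma^2 cancels.
  numerator   = (1)*(0.715) + (0.715)*(0.382) + (0.382)*(-0.028) = 0.977434.
  denominator = (1)^2 + (0.715)^2 + (0.382)^2 + (-0.028)^2 = 1.657933.
  rho(1) = 0.977434 / 1.657933 = 0.5895.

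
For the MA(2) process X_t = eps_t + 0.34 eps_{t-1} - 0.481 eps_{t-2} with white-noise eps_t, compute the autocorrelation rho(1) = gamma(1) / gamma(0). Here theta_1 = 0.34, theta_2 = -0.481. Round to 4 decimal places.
\rho(1) = 0.1310

For an MA(q) process with theta_0 = 1, the autocovariance is
  gamma(k) = sigma^2 * sum_{i=0..q-k} theta_i * theta_{i+k},
and rho(k) = gamma(k) / gamma(0). Sigma^2 cancels.
  numerator   = (1)*(0.34) + (0.34)*(-0.481) = 0.17646.
  denominator = (1)^2 + (0.34)^2 + (-0.481)^2 = 1.346961.
  rho(1) = 0.17646 / 1.346961 = 0.1310.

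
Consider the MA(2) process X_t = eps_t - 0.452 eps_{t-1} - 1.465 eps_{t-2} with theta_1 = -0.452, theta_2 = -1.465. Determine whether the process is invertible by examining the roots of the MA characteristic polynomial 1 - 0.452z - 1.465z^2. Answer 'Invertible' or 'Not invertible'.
\text{Not invertible}

The MA(q) characteristic polynomial is P(z) = 1 - 0.452z - 1.465z^2.
Invertibility requires all roots to lie outside the unit circle, i.e. |z| > 1 for every root.
Set 1 + (-0.452) z + (-1.465) z^2 = 0, i.e. a z^2 + b z + c = 0 with a = -1.465, b = -0.452, c = 1.
Discriminant D = b^2 - 4ac = (-0.452)^2 - 4*(-1.465)*1 = 0.204304 - (-5.86) = 6.064304.
D >= 0, so the roots are real: z = (-b +/- sqrt(D)) / (2a) = (0.452 +/- 2.462581) / (-2.93).
  z_1 = (0.452 + 2.462581) / (-2.93) = -0.9947,   |z_1| = 0.9947.
  z_2 = (0.452 - 2.462581) / (-2.93) = 0.6862,   |z_2| = 0.6862.
Moduli of all roots: 0.9947, 0.6862.
All moduli strictly greater than 1? No.
Verdict: Not invertible.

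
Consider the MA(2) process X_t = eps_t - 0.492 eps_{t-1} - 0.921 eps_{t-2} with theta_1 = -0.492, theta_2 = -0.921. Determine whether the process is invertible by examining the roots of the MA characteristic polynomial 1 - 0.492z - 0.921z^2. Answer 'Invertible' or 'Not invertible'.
\text{Not invertible}

The MA(q) characteristic polynomial is P(z) = 1 - 0.492z - 0.921z^2.
Invertibility requires all roots to lie outside the unit circle, i.e. |z| > 1 for every root.
Set 1 + (-0.492) z + (-0.921) z^2 = 0, i.e. a z^2 + b z + c = 0 with a = -0.921, b = -0.492, c = 1.
Discriminant D = b^2 - 4ac = (-0.492)^2 - 4*(-0.921)*1 = 0.242064 - (-3.684) = 3.926064.
D >= 0, so the roots are real: z = (-b +/- sqrt(D)) / (2a) = (0.492 +/- 1.98143) / (-1.842).
  z_1 = (0.492 + 1.98143) / (-1.842) = -1.3428,   |z_1| = 1.3428.
  z_2 = (0.492 - 1.98143) / (-1.842) = 0.8086,   |z_2| = 0.8086.
Moduli of all roots: 1.3428, 0.8086.
All moduli strictly greater than 1? No.
Verdict: Not invertible.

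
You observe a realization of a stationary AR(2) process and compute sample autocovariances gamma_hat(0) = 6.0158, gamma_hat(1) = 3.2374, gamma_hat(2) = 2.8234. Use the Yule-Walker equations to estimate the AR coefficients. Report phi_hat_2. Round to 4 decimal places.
\hat\phi_{2} = 0.2530

The Yule-Walker equations for an AR(p) process read, in matrix form,
  Gamma_p phi = r_p,   with   (Gamma_p)_{ij} = gamma(|i - j|),
                       (r_p)_i = gamma(i),   i,j = 1..p.
Substitute the sample gammas (Toeplitz matrix and right-hand side of size 2):
  Gamma_p = [[6.0158, 3.2374], [3.2374, 6.0158]]
  r_p     = [3.2374, 2.8234]
Written out:
  6.0158 phi_1 + 3.2374 phi_2 = 3.2374
  3.2374 phi_1 + 6.0158 phi_2 = 2.8234
Solve by Cramer's rule:
  det = gamma(0)^2 - gamma(1)^2 = (6.0158)^2 - (3.2374)^2 = 36.18984964 - 10.48075876 = 25.70909088
  phi_hat_1 = [gamma(1) gamma(0) - gamma(1) gamma(2)] / det = [(3.2374)(6.0158) - (3.2374)(2.8234)] / 25.70909088 = 10.33507576 / 25.70909088 = 0.402
  phi_hat_2 = [gamma(0) gamma(2) - gamma(1)^2] / det = [(6.0158)(2.8234) - (3.2374)^2] / 25.70909088 = 6.50425096 / 25.70909088 = 0.253
So phi_hat = [0.4020, 0.2530].
Therefore phi_hat_2 = 0.2530.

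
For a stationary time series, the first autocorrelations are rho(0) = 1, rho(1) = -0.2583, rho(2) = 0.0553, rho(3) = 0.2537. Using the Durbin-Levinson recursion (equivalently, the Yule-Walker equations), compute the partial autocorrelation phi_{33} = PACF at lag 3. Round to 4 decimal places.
\phi_{33} = 0.2840

The PACF at lag k is phi_{kk}, the last component of the solution
to the Yule-Walker system G_k phi = r_k where
  (G_k)_{ij} = rho(|i - j|), (r_k)_i = rho(i), i,j = 1..k.
Equivalently, Durbin-Levinson gives phi_{kk} iteratively:
  phi_{11} = rho(1)
  phi_{kk} = [rho(k) - sum_{j=1..k-1} phi_{k-1,j} rho(k-j)]
            / [1 - sum_{j=1..k-1} phi_{k-1,j} rho(j)],
  phi_{k,j} = phi_{k-1,j} - phi_{kk} phi_{k-1,k-j},  j = 1..k-1.
Step k = 1:
  phi_11 = rho(1) = -0.2583.
Step k = 2:
  phi_22 = [rho(2) - phi_11 rho(1)] / [1 - phi_11 rho(1)] = [0.0553 - (-0.2583)(-0.2583)] / [1 - (-0.2583)(-0.2583)]
         = -0.01141889 / 0.93328111 = -0.012235.
  Update: phi_21 = phi_11 - phi_22 phi_11 = -0.2583 - (-0.012235)(-0.2583) = -0.26146.
Step k = 3:
  phi_33 = [rho(3) - phi_21 rho(2) - phi_22 rho(1)] / [1 - phi_21 rho(1) - phi_22 rho(2)]
    numerator   = 0.2537 - (-0.26146)(0.0553) - (-0.012235)(-0.2583) = 0.2649984
    denominator = 1 - (-0.26146)(-0.2583) - (-0.012235)(0.0553) = 0.9331414
  phi_33 = 0.2649984 / 0.9331414 = 0.284.
Therefore phi_{33} = 0.2840.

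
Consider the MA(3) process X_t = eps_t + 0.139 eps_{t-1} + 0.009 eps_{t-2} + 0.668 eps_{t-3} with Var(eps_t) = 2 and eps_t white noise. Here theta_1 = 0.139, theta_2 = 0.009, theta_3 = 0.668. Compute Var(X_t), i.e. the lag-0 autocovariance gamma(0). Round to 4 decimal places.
\gamma(0) = 2.9313

For an MA(q) process X_t = eps_t + sum_i theta_i eps_{t-i} with
Var(eps_t) = sigma^2, the variance is
  gamma(0) = sigma^2 * (1 + sum_i theta_i^2).
  sum_i theta_i^2 = (0.139)^2 + (0.009)^2 + (0.668)^2 = 0.019321 + 0.000081 + 0.446224 = 0.465626.
  gamma(0) = 2 * (1 + 0.465626) = 2 * 1.465626 = 2.931252, which rounds to 2.9313.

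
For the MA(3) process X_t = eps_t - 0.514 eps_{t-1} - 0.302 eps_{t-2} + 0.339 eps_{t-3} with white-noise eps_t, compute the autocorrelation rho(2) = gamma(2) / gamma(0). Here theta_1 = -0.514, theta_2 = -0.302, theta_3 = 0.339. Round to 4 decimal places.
\rho(2) = -0.3239

For an MA(q) process with theta_0 = 1, the autocovariance is
  gamma(k) = sigma^2 * sum_{i=0..q-k} theta_i * theta_{i+k},
and rho(k) = gamma(k) / gamma(0). Sigma^2 cancels.
  numerator   = (1)*(-0.302) + (-0.514)*(0.339) = -0.476246.
  denominator = (1)^2 + (-0.514)^2 + (-0.302)^2 + (0.339)^2 = 1.470321.
  rho(2) = -0.476246 / 1.470321 = -0.3239.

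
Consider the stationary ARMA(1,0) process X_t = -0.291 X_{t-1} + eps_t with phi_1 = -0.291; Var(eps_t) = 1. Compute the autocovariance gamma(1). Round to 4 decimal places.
\gamma(1) = -0.3179

Multiply the model equation by X_{t-k} and take expectations. With theta_0 = psi_0 = 1 and psi_j the MA(infinity) weights, this gives
  gamma(k) - sum_i phi_i gamma(k-i) = c_k,
  c_k = sigma^2 * sum_{j=k..q} theta_j psi_{j-k}   (c_k = 0 for k > q),
using gamma(-m) = gamma(m).
Pure AR (q = 0): c_0 = sigma^2 = 1, c_k = 0 for k >= 1.
Equations for k = 0 and k = 1 (AR order 1):
  gamma(0) = phi_1 gamma(1) + c_0
  gamma(1) = phi_1 gamma(0) + c_1
Substituting the second into the first: gamma(0) (1 - phi_1^2) = c_0 + phi_1 c_1, so
  gamma(0) = c_0 / (1 - phi_1^2) = 1 / (1 - (-0.291)^2) = 1 / 0.915319 = 1.092515.
  gamma(1) = phi_1 gamma(0) = (-0.291)(1.092515) = -0.317922.
Therefore gamma(1) = -0.3179 (to 4 decimal places).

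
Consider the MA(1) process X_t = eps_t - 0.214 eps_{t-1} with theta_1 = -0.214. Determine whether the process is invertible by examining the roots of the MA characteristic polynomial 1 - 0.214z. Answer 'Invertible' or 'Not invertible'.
\text{Invertible}

The MA(q) characteristic polynomial is P(z) = 1 - 0.214z.
Invertibility requires all roots to lie outside the unit circle, i.e. |z| > 1 for every root.
This is linear in z: 1 + (-0.214) z = 0  =>  z = -1/(-0.214) = 4.672897,  |z| = 4.672897.
Moduli of all roots: 4.6729.
All moduli strictly greater than 1? Yes.
Verdict: Invertible.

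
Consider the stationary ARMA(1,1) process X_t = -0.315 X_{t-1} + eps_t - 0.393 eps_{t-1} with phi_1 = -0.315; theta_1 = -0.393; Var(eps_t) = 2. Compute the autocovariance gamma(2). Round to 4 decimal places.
\gamma(2) = 0.5565

Multiply the model equation by X_{t-k} and take expectations. With theta_0 = psi_0 = 1 and psi_j the MA(infinity) weights, this gives
  gamma(k) - sum_i phi_i gamma(k-i) = c_k,
  c_k = sigma^2 * sum_{j=k..q} theta_j psi_{j-k}   (c_k = 0 for k > q),
using gamma(-m) = gamma(m).
psi-weights needed (psi_j = theta_j + sum_i phi_i psi_{j-i}):
  psi_1 = theta_1 + phi_1 = -0.393 + (-0.315) = -0.708
Right-hand sides:
  c_0 = sigma^2 (1 + theta_1 psi_1) = 2 * (1 + (-0.393)(-0.708)) = 2 * 1.278244 = 2.556488
  c_1 = sigma^2 theta_1 = 2 * (-0.393) = -0.786
  c_2 = 0
Equations for k = 0 and k = 1 (AR order 1):
  gamma(0) = phi_1 gamma(1) + c_0
  gamma(1) = phi_1 gamma(0) + c_1
Substituting the second into the first: gamma(0) (1 - phi_1^2) = c_0 + phi_1 c_1, so
  gamma(0) = (c_0 + phi_1 c_1) / (1 - phi_1^2) = (2.556488 + (-0.315)(-0.786)) / (1 - (-0.315)^2) = 2.804078 / 0.900775 = 3.112962.
  gamma(1) = phi_1 gamma(0) + c_1 = (-0.315)(3.112962) + (-0.786) = -1.766583.
For k = 2 (> q): gamma(2) = phi_1 gamma(1) = (-0.315)(-1.766583) = 0.556474.
Therefore gamma(2) = 0.5565 (to 4 decimal places).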